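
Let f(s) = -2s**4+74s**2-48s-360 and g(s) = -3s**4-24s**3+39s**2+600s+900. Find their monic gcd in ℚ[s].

Repeated division with remainder:
  -2s**4+74s**2-48s-360 = (2/3)(-3s**4-24s**3+39s**2+600s+900) + (16s**3+48s**2-448s-960)
  -3s**4-24s**3+39s**2+600s+900 = (-(3/16)s-15/16)(16s**3+48s**2-448s-960) + (0)
Last nonzero remainder: 16s**3+48s**2-448s-960. Dividing through by 16 gives the monic gcd s**3+3s**2-28s-60.

s**3+3s**2-28s-60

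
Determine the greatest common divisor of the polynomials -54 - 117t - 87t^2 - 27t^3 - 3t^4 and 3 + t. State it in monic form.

3 + t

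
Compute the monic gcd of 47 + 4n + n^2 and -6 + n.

Euclidean algorithm in ℚ[n]:
  n^2 + 4n + 47 = (n + 10)(n - 6) + (107)
  n - 6 = ((1/107)n - 6/107)(107) + (0)
The last nonzero remainder is the constant 107, so the polynomials are coprime and gcd = 1.

1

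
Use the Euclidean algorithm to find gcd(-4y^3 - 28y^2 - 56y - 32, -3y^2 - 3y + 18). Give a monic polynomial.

Apply the Euclidean algorithm:
  -4y^3 - 28y^2 - 56y - 32 = ((4/3)y + 8)(-3y^2 - 3y + 18) + (-56y - 176)
  -3y^2 - 3y + 18 = ((3/56)y - 45/392)(-56y - 176) + (-108/49)
  -56y - 176 = ((686/27)y + 2156/27)(-108/49) + (0)
The last nonzero remainder is the constant -108/49, so the polynomials are coprime and gcd = 1.

1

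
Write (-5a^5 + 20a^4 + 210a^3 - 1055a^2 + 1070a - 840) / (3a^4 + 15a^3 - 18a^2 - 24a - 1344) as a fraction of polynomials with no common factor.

(-5a^3 + 35a^2 - 35a + 30)/(3a^2 + 6a + 48)

Euclidean algorithm in ℚ[a]:
  -5a^5 + 20a^4 + 210a^3 - 1055a^2 + 1070a - 840 = (-(5/3)a + 15)(3a^4 + 15a^3 - 18a^2 - 24a - 1344) + (-45a^3 - 825a^2 - 810a + 19320)
  3a^4 + 15a^3 - 18a^2 - 24a - 1344 = (-(1/15)a + 8/9)(-45a^3 - 825a^2 - 810a + 19320) + ((1984/3)a^2 + 1984a - 55552/3)
  -45a^3 - 825a^2 - 810a + 19320 = (-(135/1984)a - 1035/992)((1984/3)a^2 + 1984a - 55552/3) + (0)
Last nonzero remainder: (1984/3)a^2 + 1984a - 55552/3. Dividing through by 1984/3 gives the monic gcd a^2 + 3a - 28.
Cancel a^2 + 3a - 28 from numerator and denominator to get the reduced form.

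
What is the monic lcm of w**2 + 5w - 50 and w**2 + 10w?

w**3 + 5w**2 - 50w

Apply the Euclidean algorithm:
  w**2 + 5w - 50 = (w**2 + 10w) + (-5w - 50)
  w**2 + 10w = (-(1/5)w)(-5w - 50) + (0)
Last nonzero remainder: -5w - 50. Dividing through by -5 gives the monic gcd w + 10.
Then lcm(f, g) = f·g / gcd(f, g); expanding and making the result monic gives the answer.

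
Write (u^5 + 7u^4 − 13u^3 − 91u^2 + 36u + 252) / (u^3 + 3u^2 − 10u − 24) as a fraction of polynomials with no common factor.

(u^3 + 8u^2 + u − 42)/(u + 4)

By polynomial division,
  u^5 + 7u^4 − 13u^3 − 91u^2 + 36u + 252 = (u^2 + 4u − 15)(u^3 + 3u^2 − 10u − 24) + (18u^2 − 18u − 108)
  u^3 + 3u^2 − 10u − 24 = ((1/18)u + 2/9)(18u^2 − 18u − 108) + (0)
Last nonzero remainder: 18u^2 − 18u − 108. Dividing through by 18 gives the monic gcd u^2 − u − 6.
Cancel u^2 − u − 6 from numerator and denominator to get the reduced form.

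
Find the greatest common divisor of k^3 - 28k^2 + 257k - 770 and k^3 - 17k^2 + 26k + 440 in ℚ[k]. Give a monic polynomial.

k^2 - 21k + 110

Apply the Euclidean algorithm:
  k^3 - 28k^2 + 257k - 770 = (k^3 - 17k^2 + 26k + 440) + (-11k^2 + 231k - 1210)
  k^3 - 17k^2 + 26k + 440 = (-(1/11)k - 4/11)(-11k^2 + 231k - 1210) + (0)
Last nonzero remainder: -11k^2 + 231k - 1210. Dividing through by -11 gives the monic gcd k^2 - 21k + 110.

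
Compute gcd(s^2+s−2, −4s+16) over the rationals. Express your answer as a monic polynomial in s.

1

By polynomial division,
  s^2+s−2 = (−(1/4)s−5/4)(−4s+16) + (18)
  −4s+16 = (−(2/9)s+8/9)(18) + (0)
The last nonzero remainder is the constant 18, so the polynomials are coprime and gcd = 1.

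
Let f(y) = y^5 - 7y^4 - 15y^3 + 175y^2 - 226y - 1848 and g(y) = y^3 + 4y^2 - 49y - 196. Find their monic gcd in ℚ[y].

By polynomial division,
  y^5 - 7y^4 - 15y^3 + 175y^2 - 226y - 1848 = (y^2 - 11y + 78)(y^3 + 4y^2 - 49y - 196) + (-480y^2 + 1440y + 13440)
  y^3 + 4y^2 - 49y - 196 = (-(1/480)y - 7/480)(-480y^2 + 1440y + 13440) + (0)
Last nonzero remainder: -480y^2 + 1440y + 13440. Dividing through by -480 gives the monic gcd y^2 - 3y - 28.

y^2 - 3y - 28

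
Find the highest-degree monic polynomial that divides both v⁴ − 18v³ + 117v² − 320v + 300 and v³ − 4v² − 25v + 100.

Euclidean algorithm in ℚ[v]:
  v⁴ − 18v³ + 117v² − 320v + 300 = (v − 14)(v³ − 4v² − 25v + 100) + (86v² − 770v + 1700)
  v³ − 4v² − 25v + 100 = ((1/86)v + 213/3698)(86v² − 770v + 1700) + (−(770/1849)v + 3850/1849)
  86v² − 770v + 1700 = (−(79507/385)v + 62866/77)(−(770/1849)v + 3850/1849) + (0)
Last nonzero remainder: −(770/1849)v + 3850/1849. Dividing through by −770/1849 gives the monic gcd v − 5.

v − 5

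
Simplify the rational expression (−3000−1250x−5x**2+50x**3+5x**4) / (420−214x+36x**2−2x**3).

(−600−370x−75x**2−5x**3)/(84−26x+2x**2)

Apply the Euclidean algorithm:
  5x**4+50x**3−5x**2−1250x−3000 = (−(5/2)x−70)(−2x**3+36x**2−214x+420) + (1980x**2−15180x+26400)
  −2x**3+36x**2−214x+420 = (−(1/990)x+31/2970)(1980x**2−15180x+26400) + (−(260/9)x+1300/9)
  1980x**2−15180x+26400 = (−(891/13)x+2376/13)(−(260/9)x+1300/9) + (0)
Last nonzero remainder: −(260/9)x+1300/9. Dividing through by −260/9 gives the monic gcd x−5.
Cancel x−5 from numerator and denominator to get the reduced form.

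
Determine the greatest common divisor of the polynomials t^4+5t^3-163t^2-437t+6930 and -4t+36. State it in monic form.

Repeated division with remainder:
  t^4+5t^3-163t^2-437t+6930 = (-(1/4)t^3-(7/2)t^2+(37/4)t+385/2)(-4t+36) + (0)
Last nonzero remainder: -4t+36. Dividing through by -4 gives the monic gcd t-9.

t-9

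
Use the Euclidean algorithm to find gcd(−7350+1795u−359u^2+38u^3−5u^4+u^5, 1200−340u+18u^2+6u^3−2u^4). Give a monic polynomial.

By polynomial division,
  u^5−5u^4+38u^3−359u^2+1795u−7350 = (−(1/2)u+1)(−2u^4+6u^3+18u^2−340u+1200) + (41u^3−547u^2+2735u−8550)
  −2u^4+6u^3+18u^2−340u+1200 = (−(2/41)u−848/1681)(41u^3−547u^2+2735u−8550) + (−(209328/1681)u^2+(1046640/1681)u−5233200/1681)
  41u^3−547u^2+2735u−8550 = (−(68921/209328)u+95817/34888)(−(209328/1681)u^2+(1046640/1681)u−5233200/1681) + (0)
Last nonzero remainder: −(209328/1681)u^2+(1046640/1681)u−5233200/1681. Dividing through by −209328/1681 gives the monic gcd u^2−5u+25.

25−5u+u^2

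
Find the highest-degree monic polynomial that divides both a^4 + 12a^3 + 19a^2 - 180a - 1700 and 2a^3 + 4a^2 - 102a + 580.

a + 10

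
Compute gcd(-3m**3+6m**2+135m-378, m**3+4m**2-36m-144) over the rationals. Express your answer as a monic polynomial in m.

Repeated division with remainder:
  -3m**3+6m**2+135m-378 = (-3)(m**3+4m**2-36m-144) + (18m**2+27m-810)
  m**3+4m**2-36m-144 = ((1/18)m+5/36)(18m**2+27m-810) + ((21/4)m-63/2)
  18m**2+27m-810 = ((24/7)m+180/7)((21/4)m-63/2) + (0)
Last nonzero remainder: (21/4)m-63/2. Dividing through by 21/4 gives the monic gcd m-6.

m-6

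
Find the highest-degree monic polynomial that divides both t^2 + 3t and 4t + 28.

1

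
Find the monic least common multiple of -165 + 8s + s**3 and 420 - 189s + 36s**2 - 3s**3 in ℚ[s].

-4620 + 1379s - 221s**2 + 36s**3 - 7s**4 + s**5

Repeated division with remainder:
  s**3 + 8s - 165 = (-1/3)(-3s**3 + 36s**2 - 189s + 420) + (12s**2 - 55s - 25)
  -3s**3 + 36s**2 - 189s + 420 = (-(1/4)s + 89/48)(12s**2 - 55s - 25) + (-(4477/48)s + 22385/48)
  12s**2 - 55s - 25 = (-(576/4477)s - 240/4477)(-(4477/48)s + 22385/48) + (0)
Last nonzero remainder: -(4477/48)s + 22385/48. Dividing through by -4477/48 gives the monic gcd s - 5.
Then lcm(f, g) = f·g / gcd(f, g); expanding and making the result monic gives the answer.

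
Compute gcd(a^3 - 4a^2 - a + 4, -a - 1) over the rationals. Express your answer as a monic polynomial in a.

Apply the Euclidean algorithm:
  a^3 - 4a^2 - a + 4 = (-a^2 + 5a - 4)(-a - 1) + (0)
Last nonzero remainder: -a - 1. Dividing through by -1 gives the monic gcd a + 1.

a + 1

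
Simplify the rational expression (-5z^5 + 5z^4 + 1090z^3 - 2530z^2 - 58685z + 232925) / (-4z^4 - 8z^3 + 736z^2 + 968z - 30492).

(5z^2 + 30z - 275)/(4z + 36)

Apply the Euclidean algorithm:
  -5z^5 + 5z^4 + 1090z^3 - 2530z^2 - 58685z + 232925 = ((5/4)z - 15/4)(-4z^4 - 8z^3 + 736z^2 + 968z - 30492) + (140z^3 - 980z^2 - 16940z + 118580)
  -4z^4 - 8z^3 + 736z^2 + 968z - 30492 = (-(1/35)z - 9/35)(140z^3 - 980z^2 - 16940z + 118580) + (0)
Last nonzero remainder: 140z^3 - 980z^2 - 16940z + 118580. Dividing through by 140 gives the monic gcd z^3 - 7z^2 - 121z + 847.
Cancel z^3 - 7z^2 - 121z + 847 from numerator and denominator to get the reduced form.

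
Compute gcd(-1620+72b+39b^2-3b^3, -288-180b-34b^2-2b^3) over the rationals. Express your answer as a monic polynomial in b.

Apply the Euclidean algorithm:
  -3b^3+39b^2+72b-1620 = (3/2)(-2b^3-34b^2-180b-288) + (90b^2+342b-1188)
  -2b^3-34b^2-180b-288 = (-(1/45)b-22/75)(90b^2+342b-1188) + (-(2652/25)b-15912/25)
  90b^2+342b-1188 = (-(375/442)b+825/442)(-(2652/25)b-15912/25) + (0)
Last nonzero remainder: -(2652/25)b-15912/25. Dividing through by -2652/25 gives the monic gcd b+6.

6+b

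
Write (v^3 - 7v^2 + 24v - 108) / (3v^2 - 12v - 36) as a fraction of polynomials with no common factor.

(v^2 - v + 18)/(3v + 6)

By polynomial division,
  v^3 - 7v^2 + 24v - 108 = ((1/3)v - 1)(3v^2 - 12v - 36) + (24v - 144)
  3v^2 - 12v - 36 = ((1/8)v + 1/4)(24v - 144) + (0)
Last nonzero remainder: 24v - 144. Dividing through by 24 gives the monic gcd v - 6.
Cancel v - 6 from numerator and denominator to get the reduced form.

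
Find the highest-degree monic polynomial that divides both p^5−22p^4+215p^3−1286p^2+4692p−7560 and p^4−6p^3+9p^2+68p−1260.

Euclidean algorithm in ℚ[p]:
  p^5−22p^4+215p^3−1286p^2+4692p−7560 = (p−16)(p^4−6p^3+9p^2+68p−1260) + (110p^3−1210p^2+7040p−27720)
  p^4−6p^3+9p^2+68p−1260 = ((1/110)p+1/22)(110p^3−1210p^2+7040p−27720) + (0)
Last nonzero remainder: 110p^3−1210p^2+7040p−27720. Dividing through by 110 gives the monic gcd p^3−11p^2+64p−252.

p^3−11p^2+64p−252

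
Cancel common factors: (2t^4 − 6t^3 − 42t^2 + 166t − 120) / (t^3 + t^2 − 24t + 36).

(2t^3 − 42t + 40)/(t^2 + 4t − 12)

Apply the Euclidean algorithm:
  2t^4 − 6t^3 − 42t^2 + 166t − 120 = (2t − 8)(t^3 + t^2 − 24t + 36) + (14t^2 − 98t + 168)
  t^3 + t^2 − 24t + 36 = ((1/14)t + 4/7)(14t^2 − 98t + 168) + (20t − 60)
  14t^2 − 98t + 168 = ((7/10)t − 14/5)(20t − 60) + (0)
Last nonzero remainder: 20t − 60. Dividing through by 20 gives the monic gcd t − 3.
Cancel t − 3 from numerator and denominator to get the reduced form.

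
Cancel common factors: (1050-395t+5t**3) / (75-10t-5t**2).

Euclidean algorithm in ℚ[t]:
  5t**3-395t+1050 = (-t+2)(-5t**2-10t+75) + (-300t+900)
  -5t**2-10t+75 = ((1/60)t+1/12)(-300t+900) + (0)
Last nonzero remainder: -300t+900. Dividing through by -300 gives the monic gcd t-3.
Cancel t-3 from numerator and denominator to get the reduced form.

(70-3t-t**2)/(5+t)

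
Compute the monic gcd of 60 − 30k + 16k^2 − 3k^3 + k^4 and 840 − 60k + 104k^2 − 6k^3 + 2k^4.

10 + k^2

Apply the Euclidean algorithm:
  k^4 − 3k^3 + 16k^2 − 30k + 60 = (1/2)(2k^4 − 6k^3 + 104k^2 − 60k + 840) + (−36k^2 − 360)
  2k^4 − 6k^3 + 104k^2 − 60k + 840 = (−(1/18)k^2 + (1/6)k − 7/3)(−36k^2 − 360) + (0)
Last nonzero remainder: −36k^2 − 360. Dividing through by −36 gives the monic gcd k^2 + 10.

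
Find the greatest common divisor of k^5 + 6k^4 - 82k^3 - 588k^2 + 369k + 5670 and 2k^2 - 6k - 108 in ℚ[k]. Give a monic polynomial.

k^2 - 3k - 54

Apply the Euclidean algorithm:
  k^5 + 6k^4 - 82k^3 - 588k^2 + 369k + 5670 = ((1/2)k^3 + (9/2)k^2 - (1/2)k - 105/2)(2k^2 - 6k - 108) + (0)
Last nonzero remainder: 2k^2 - 6k - 108. Dividing through by 2 gives the monic gcd k^2 - 3k - 54.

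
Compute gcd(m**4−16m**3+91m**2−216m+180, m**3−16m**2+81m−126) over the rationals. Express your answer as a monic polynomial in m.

m**2−9m+18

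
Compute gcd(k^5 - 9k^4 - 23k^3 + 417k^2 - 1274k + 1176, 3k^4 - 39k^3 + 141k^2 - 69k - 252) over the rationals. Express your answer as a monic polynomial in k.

By polynomial division,
  k^5 - 9k^4 - 23k^3 + 417k^2 - 1274k + 1176 = ((1/3)k + 4/3)(3k^4 - 39k^3 + 141k^2 - 69k - 252) + (-18k^3 + 252k^2 - 1098k + 1512)
  3k^4 - 39k^3 + 141k^2 - 69k - 252 = (-(1/6)k - 1/6)(-18k^3 + 252k^2 - 1098k + 1512) + (0)
Last nonzero remainder: -18k^3 + 252k^2 - 1098k + 1512. Dividing through by -18 gives the monic gcd k^3 - 14k^2 + 61k - 84.

k^3 - 14k^2 + 61k - 84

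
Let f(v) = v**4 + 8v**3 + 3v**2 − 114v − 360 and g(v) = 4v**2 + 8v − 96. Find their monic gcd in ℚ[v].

v**2 + 2v − 24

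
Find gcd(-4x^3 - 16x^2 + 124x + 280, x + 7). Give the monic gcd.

x + 7

Apply the Euclidean algorithm:
  -4x^3 - 16x^2 + 124x + 280 = (-4x^2 + 12x + 40)(x + 7) + (0)
The last nonzero remainder x + 7 is already monic.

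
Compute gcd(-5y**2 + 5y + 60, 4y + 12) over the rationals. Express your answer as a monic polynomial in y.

y + 3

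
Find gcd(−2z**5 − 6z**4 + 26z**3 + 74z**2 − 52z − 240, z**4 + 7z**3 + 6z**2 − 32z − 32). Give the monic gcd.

z**2 + 2z − 8

Repeated division with remainder:
  −2z**5 − 6z**4 + 26z**3 + 74z**2 − 52z − 240 = (−2z + 8)(z**4 + 7z**3 + 6z**2 − 32z − 32) + (−18z**3 − 38z**2 + 140z + 16)
  z**4 + 7z**3 + 6z**2 − 32z − 32 = (−(1/18)z − 22/81)(−18z**3 − 38z**2 + 140z + 16) + ((280/81)z**2 + (560/81)z − 2240/81)
  −18z**3 − 38z**2 + 140z + 16 = (−(729/140)z − 81/140)((280/81)z**2 + (560/81)z − 2240/81) + (0)
Last nonzero remainder: (280/81)z**2 + (560/81)z − 2240/81. Dividing through by 280/81 gives the monic gcd z**2 + 2z − 8.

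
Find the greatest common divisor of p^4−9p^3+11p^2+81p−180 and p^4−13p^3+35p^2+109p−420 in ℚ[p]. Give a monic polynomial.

Euclidean algorithm in ℚ[p]:
  p^4−9p^3+11p^2+81p−180 = (p^4−13p^3+35p^2+109p−420) + (4p^3−24p^2−28p+240)
  p^4−13p^3+35p^2+109p−420 = ((1/4)p−7/4)(4p^3−24p^2−28p+240) + (0)
Last nonzero remainder: 4p^3−24p^2−28p+240. Dividing through by 4 gives the monic gcd p^3−6p^2−7p+60.

p^3−6p^2−7p+60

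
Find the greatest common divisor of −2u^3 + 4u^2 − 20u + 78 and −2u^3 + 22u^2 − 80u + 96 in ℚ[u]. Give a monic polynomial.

u − 3

By polynomial division,
  −2u^3 + 4u^2 − 20u + 78 = (−2u^3 + 22u^2 − 80u + 96) + (−18u^2 + 60u − 18)
  −2u^3 + 22u^2 − 80u + 96 = ((1/9)u − 23/27)(−18u^2 + 60u − 18) + (−(242/9)u + 242/3)
  −18u^2 + 60u − 18 = ((81/121)u − 27/121)(−(242/9)u + 242/3) + (0)
Last nonzero remainder: −(242/9)u + 242/3. Dividing through by −242/9 gives the monic gcd u − 3.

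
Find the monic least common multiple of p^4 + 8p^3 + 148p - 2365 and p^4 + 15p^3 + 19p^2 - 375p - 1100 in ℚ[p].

p^6 + 17p^5 + 92p^4 + 308p^3 - 1033p^2 - 18325p - 47300

Apply the Euclidean algorithm:
  p^4 + 8p^3 + 148p - 2365 = (p^4 + 15p^3 + 19p^2 - 375p - 1100) + (-7p^3 - 19p^2 + 523p - 1265)
  p^4 + 15p^3 + 19p^2 - 375p - 1100 = (-(1/7)p - 86/49)(-7p^3 - 19p^2 + 523p - 1265) + ((2958/49)p^2 + (17748/49)p - 162690/49)
  -7p^3 - 19p^2 + 523p - 1265 = (-(343/2958)p + 1127/2958)((2958/49)p^2 + (17748/49)p - 162690/49) + (0)
Last nonzero remainder: (2958/49)p^2 + (17748/49)p - 162690/49. Dividing through by 2958/49 gives the monic gcd p^2 + 6p - 55.
Then lcm(f, g) = f·g / gcd(f, g); expanding and making the result monic gives the answer.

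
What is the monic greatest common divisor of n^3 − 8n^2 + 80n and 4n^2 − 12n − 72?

Apply the Euclidean algorithm:
  n^3 − 8n^2 + 80n = ((1/4)n − 5/4)(4n^2 − 12n − 72) + (83n − 90)
  4n^2 − 12n − 72 = ((4/83)n − 636/6889)(83n − 90) + (−553248/6889)
  83n − 90 = (−(571787/553248)n + 34445/30736)(−553248/6889) + (0)
The last nonzero remainder is the constant −553248/6889, so the polynomials are coprime and gcd = 1.

1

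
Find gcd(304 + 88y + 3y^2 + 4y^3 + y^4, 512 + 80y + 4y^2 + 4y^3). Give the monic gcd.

4 + y

By polynomial division,
  y^4 + 4y^3 + 3y^2 + 88y + 304 = ((1/4)y + 3/4)(4y^3 + 4y^2 + 80y + 512) + (-20y^2 - 100y - 80)
  4y^3 + 4y^2 + 80y + 512 = (-(1/5)y + 4/5)(-20y^2 - 100y - 80) + (144y + 576)
  -20y^2 - 100y - 80 = (-(5/36)y - 5/36)(144y + 576) + (0)
Last nonzero remainder: 144y + 576. Dividing through by 144 gives the monic gcd y + 4.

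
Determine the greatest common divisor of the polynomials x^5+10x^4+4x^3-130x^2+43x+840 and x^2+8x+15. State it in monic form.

Euclidean algorithm in ℚ[x]:
  x^5+10x^4+4x^3-130x^2+43x+840 = (x^3+2x^2-27x+56)(x^2+8x+15) + (0)
The last nonzero remainder x^2+8x+15 is already monic.

x^2+8x+15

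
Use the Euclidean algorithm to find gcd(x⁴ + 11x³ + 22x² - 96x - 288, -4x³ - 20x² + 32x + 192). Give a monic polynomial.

Euclidean algorithm in ℚ[x]:
  x⁴ + 11x³ + 22x² - 96x - 288 = (-(1/4)x - 3/2)(-4x³ - 20x² + 32x + 192) + (0)
Last nonzero remainder: -4x³ - 20x² + 32x + 192. Dividing through by -4 gives the monic gcd x³ + 5x² - 8x - 48.

x³ + 5x² - 8x - 48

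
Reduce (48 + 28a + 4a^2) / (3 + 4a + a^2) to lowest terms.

By polynomial division,
  4a^2 + 28a + 48 = (4)(a^2 + 4a + 3) + (12a + 36)
  a^2 + 4a + 3 = ((1/12)a + 1/12)(12a + 36) + (0)
Last nonzero remainder: 12a + 36. Dividing through by 12 gives the monic gcd a + 3.
Cancel a + 3 from numerator and denominator to get the reduced form.

(16 + 4a)/(1 + a)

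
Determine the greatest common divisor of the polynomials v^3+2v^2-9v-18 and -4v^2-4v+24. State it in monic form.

v+3

Apply the Euclidean algorithm:
  v^3+2v^2-9v-18 = (-(1/4)v-1/4)(-4v^2-4v+24) + (-4v-12)
  -4v^2-4v+24 = (v-2)(-4v-12) + (0)
Last nonzero remainder: -4v-12. Dividing through by -4 gives the monic gcd v+3.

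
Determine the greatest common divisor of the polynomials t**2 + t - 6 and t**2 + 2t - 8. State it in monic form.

Repeated division with remainder:
  t**2 + t - 6 = (t**2 + 2t - 8) + (-t + 2)
  t**2 + 2t - 8 = (-t - 4)(-t + 2) + (0)
Last nonzero remainder: -t + 2. Dividing through by -1 gives the monic gcd t - 2.

t - 2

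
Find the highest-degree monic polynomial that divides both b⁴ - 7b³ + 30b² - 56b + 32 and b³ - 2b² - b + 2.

b² - 3b + 2

Repeated division with remainder:
  b⁴ - 7b³ + 30b² - 56b + 32 = (b - 5)(b³ - 2b² - b + 2) + (21b² - 63b + 42)
  b³ - 2b² - b + 2 = ((1/21)b + 1/21)(21b² - 63b + 42) + (0)
Last nonzero remainder: 21b² - 63b + 42. Dividing through by 21 gives the monic gcd b² - 3b + 2.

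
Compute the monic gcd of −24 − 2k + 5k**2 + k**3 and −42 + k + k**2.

Apply the Euclidean algorithm:
  k**3 + 5k**2 − 2k − 24 = (k + 4)(k**2 + k − 42) + (36k + 144)
  k**2 + k − 42 = ((1/36)k − 1/12)(36k + 144) + (−30)
  36k + 144 = (−(6/5)k − 24/5)(−30) + (0)
The last nonzero remainder is the constant −30, so the polynomials are coprime and gcd = 1.

1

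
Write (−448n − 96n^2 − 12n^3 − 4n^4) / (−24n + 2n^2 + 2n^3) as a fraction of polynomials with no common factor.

(−56 + 2n − 2n^2)/(−3 + n)

Apply the Euclidean algorithm:
  −4n^4 − 12n^3 − 96n^2 − 448n = (−2n − 4)(2n^3 + 2n^2 − 24n) + (−136n^2 − 544n)
  2n^3 + 2n^2 − 24n = (−(1/68)n + 3/68)(−136n^2 − 544n) + (0)
Last nonzero remainder: −136n^2 − 544n. Dividing through by −136 gives the monic gcd n^2 + 4n.
Cancel n^2 + 4n from numerator and denominator to get the reduced form.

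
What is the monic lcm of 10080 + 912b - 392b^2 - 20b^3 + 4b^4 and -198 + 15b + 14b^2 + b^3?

-83160 + 12636b + 7578b^2 - 391b^3 - 171b^4 + 3b^5 + b^6

Apply the Euclidean algorithm:
  4b^4 - 20b^3 - 392b^2 + 912b + 10080 = (4b - 76)(b^3 + 14b^2 + 15b - 198) + (612b^2 + 2844b - 4968)
  b^3 + 14b^2 + 15b - 198 = ((1/612)b + 53/3468)(612b^2 + 2844b - 4968) + (-(5880/289)b - 35280/289)
  612b^2 + 2844b - 4968 = (-(14739/490)b + 19941/490)(-(5880/289)b - 35280/289) + (0)
Last nonzero remainder: -(5880/289)b - 35280/289. Dividing through by -5880/289 gives the monic gcd b + 6.
Then lcm(f, g) = f·g / gcd(f, g); expanding and making the result monic gives the answer.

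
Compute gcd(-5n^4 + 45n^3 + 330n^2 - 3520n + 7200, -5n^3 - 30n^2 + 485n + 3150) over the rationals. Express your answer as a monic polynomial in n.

n^2 - n - 90

Repeated division with remainder:
  -5n^4 + 45n^3 + 330n^2 - 3520n + 7200 = (n - 15)(-5n^3 - 30n^2 + 485n + 3150) + (-605n^2 + 605n + 54450)
  -5n^3 - 30n^2 + 485n + 3150 = ((1/121)n + 7/121)(-605n^2 + 605n + 54450) + (0)
Last nonzero remainder: -605n^2 + 605n + 54450. Dividing through by -605 gives the monic gcd n^2 - n - 90.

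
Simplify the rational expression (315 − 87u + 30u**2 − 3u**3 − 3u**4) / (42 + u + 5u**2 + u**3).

(45 − 6u − 3u**2)/(6 + u)

Apply the Euclidean algorithm:
  −3u**4 − 3u**3 + 30u**2 − 87u + 315 = (−3u + 12)(u**3 + 5u**2 + u + 42) + (−27u**2 + 27u − 189)
  u**3 + 5u**2 + u + 42 = (−(1/27)u − 2/9)(−27u**2 + 27u − 189) + (0)
Last nonzero remainder: −27u**2 + 27u − 189. Dividing through by −27 gives the monic gcd u**2 − u + 7.
Cancel u**2 − u + 7 from numerator and denominator to get the reduced form.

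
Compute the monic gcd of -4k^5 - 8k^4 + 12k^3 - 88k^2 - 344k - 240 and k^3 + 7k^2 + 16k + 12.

k^2 + 5k + 6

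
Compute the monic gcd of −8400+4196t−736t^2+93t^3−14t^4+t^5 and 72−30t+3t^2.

24−10t+t^2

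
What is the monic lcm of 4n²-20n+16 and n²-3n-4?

n³-4n²-n+4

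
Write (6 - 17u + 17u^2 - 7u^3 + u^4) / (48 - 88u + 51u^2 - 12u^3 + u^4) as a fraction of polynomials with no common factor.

(2 - 3u + u^2)/(16 - 8u + u^2)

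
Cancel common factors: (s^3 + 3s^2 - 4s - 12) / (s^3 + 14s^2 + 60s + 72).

Repeated division with remainder:
  s^3 + 3s^2 - 4s - 12 = (s^3 + 14s^2 + 60s + 72) + (-11s^2 - 64s - 84)
  s^3 + 14s^2 + 60s + 72 = (-(1/11)s - 90/121)(-11s^2 - 64s - 84) + ((576/121)s + 1152/121)
  -11s^2 - 64s - 84 = (-(1331/576)s - 847/96)((576/121)s + 1152/121) + (0)
Last nonzero remainder: (576/121)s + 1152/121. Dividing through by 576/121 gives the monic gcd s + 2.
Cancel s + 2 from numerator and denominator to get the reduced form.

(s^2 + s - 6)/(s^2 + 12s + 36)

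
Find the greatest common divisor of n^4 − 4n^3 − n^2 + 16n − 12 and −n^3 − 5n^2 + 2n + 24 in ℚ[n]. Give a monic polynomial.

Apply the Euclidean algorithm:
  n^4 − 4n^3 − n^2 + 16n − 12 = (−n + 9)(−n^3 − 5n^2 + 2n + 24) + (46n^2 + 22n − 228)
  −n^3 − 5n^2 + 2n + 24 = (−(1/46)n − 52/529)(46n^2 + 22n − 228) + (−(420/529)n + 840/529)
  46n^2 + 22n − 228 = (−(12167/210)n − 10051/70)(−(420/529)n + 840/529) + (0)
Last nonzero remainder: −(420/529)n + 840/529. Dividing through by −420/529 gives the monic gcd n − 2.

n − 2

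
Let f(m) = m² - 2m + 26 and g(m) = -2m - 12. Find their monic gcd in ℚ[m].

Euclidean algorithm in ℚ[m]:
  m² - 2m + 26 = (-(1/2)m + 4)(-2m - 12) + (74)
  -2m - 12 = (-(1/37)m - 6/37)(74) + (0)
The last nonzero remainder is the constant 74, so the polynomials are coprime and gcd = 1.

1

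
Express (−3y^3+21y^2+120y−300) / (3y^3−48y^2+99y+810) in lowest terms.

(−y^2−3y+10)/(y^2−6y−27)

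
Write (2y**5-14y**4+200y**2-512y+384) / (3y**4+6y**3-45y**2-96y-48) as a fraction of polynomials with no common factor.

(2y**3-14y**2+32y-24)/(3y**2+6y+3)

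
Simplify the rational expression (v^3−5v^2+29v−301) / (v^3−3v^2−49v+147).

(v^2+2v+43)/(v^2+4v−21)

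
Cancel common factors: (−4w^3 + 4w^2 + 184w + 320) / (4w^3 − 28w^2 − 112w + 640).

(−w − 2)/(w − 4)

Euclidean algorithm in ℚ[w]:
  −4w^3 + 4w^2 + 184w + 320 = (−1)(4w^3 − 28w^2 − 112w + 640) + (−24w^2 + 72w + 960)
  4w^3 − 28w^2 − 112w + 640 = (−(1/6)w + 2/3)(−24w^2 + 72w + 960) + (0)
Last nonzero remainder: −24w^2 + 72w + 960. Dividing through by −24 gives the monic gcd w^2 − 3w − 40.
Cancel w^2 − 3w − 40 from numerator and denominator to get the reduced form.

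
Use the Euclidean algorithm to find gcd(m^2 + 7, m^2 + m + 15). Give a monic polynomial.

Euclidean algorithm in ℚ[m]:
  m^2 + 7 = (m^2 + m + 15) + (−m − 8)
  m^2 + m + 15 = (−m + 7)(−m − 8) + (71)
  −m − 8 = (−(1/71)m − 8/71)(71) + (0)
The last nonzero remainder is the constant 71, so the polynomials are coprime and gcd = 1.

1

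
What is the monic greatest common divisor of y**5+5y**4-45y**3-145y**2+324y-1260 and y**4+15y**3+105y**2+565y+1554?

By polynomial division,
  y**5+5y**4-45y**3-145y**2+324y-1260 = (y-10)(y**4+15y**3+105y**2+565y+1554) + (340y**2+4420y+14280)
  y**4+15y**3+105y**2+565y+1554 = ((1/340)y**2+(1/170)y+37/340)(340y**2+4420y+14280) + (0)
Last nonzero remainder: 340y**2+4420y+14280. Dividing through by 340 gives the monic gcd y**2+13y+42.

y**2+13y+42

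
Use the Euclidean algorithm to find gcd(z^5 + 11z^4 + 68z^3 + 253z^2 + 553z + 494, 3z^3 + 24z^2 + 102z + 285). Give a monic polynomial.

z^2 + 3z + 19

Apply the Euclidean algorithm:
  z^5 + 11z^4 + 68z^3 + 253z^2 + 553z + 494 = ((1/3)z^2 + z + 10/3)(3z^3 + 24z^2 + 102z + 285) + (-24z^2 - 72z - 456)
  3z^3 + 24z^2 + 102z + 285 = (-(1/8)z - 5/8)(-24z^2 - 72z - 456) + (0)
Last nonzero remainder: -24z^2 - 72z - 456. Dividing through by -24 gives the monic gcd z^2 + 3z + 19.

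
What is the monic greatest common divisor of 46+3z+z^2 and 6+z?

Apply the Euclidean algorithm:
  z^2+3z+46 = (z−3)(z+6) + (64)
  z+6 = ((1/64)z+3/32)(64) + (0)
The last nonzero remainder is the constant 64, so the polynomials are coprime and gcd = 1.

1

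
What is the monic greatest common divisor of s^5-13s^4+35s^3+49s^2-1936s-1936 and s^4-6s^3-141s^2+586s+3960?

Apply the Euclidean algorithm:
  s^5-13s^4+35s^3+49s^2-1936s-1936 = (s-7)(s^4-6s^3-141s^2+586s+3960) + (134s^3-1524s^2-1794s+25784)
  s^4-6s^3-141s^2+586s+3960 = ((1/134)s+180/4489)(134s^3-1524s^2-1794s+25784) + (-(298530/4489)s^2+(2089710/4489)s+13135320/4489)
  134s^3-1524s^2-1794s+25784 = (-(300763/149265)s+1315277/149265)(-(298530/4489)s^2+(2089710/4489)s+13135320/4489) + (0)
Last nonzero remainder: -(298530/4489)s^2+(2089710/4489)s+13135320/4489. Dividing through by -298530/4489 gives the monic gcd s^2-7s-44.

s^2-7s-44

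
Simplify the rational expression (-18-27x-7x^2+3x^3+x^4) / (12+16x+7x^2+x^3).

By polynomial division,
  x^4+3x^3-7x^2-27x-18 = (x-4)(x^3+7x^2+16x+12) + (5x^2+25x+30)
  x^3+7x^2+16x+12 = ((1/5)x+2/5)(5x^2+25x+30) + (0)
Last nonzero remainder: 5x^2+25x+30. Dividing through by 5 gives the monic gcd x^2+5x+6.
Cancel x^2+5x+6 from numerator and denominator to get the reduced form.

(-3-2x+x^2)/(2+x)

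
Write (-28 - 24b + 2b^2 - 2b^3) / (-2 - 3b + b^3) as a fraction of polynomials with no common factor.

Repeated division with remainder:
  -2b^3 + 2b^2 - 24b - 28 = (-2)(b^3 - 3b - 2) + (2b^2 - 30b - 32)
  b^3 - 3b - 2 = ((1/2)b + 15/2)(2b^2 - 30b - 32) + (238b + 238)
  2b^2 - 30b - 32 = ((1/119)b - 16/119)(238b + 238) + (0)
Last nonzero remainder: 238b + 238. Dividing through by 238 gives the monic gcd b + 1.
Cancel b + 1 from numerator and denominator to get the reduced form.

(-28 + 4b - 2b^2)/(-2 - b + b^2)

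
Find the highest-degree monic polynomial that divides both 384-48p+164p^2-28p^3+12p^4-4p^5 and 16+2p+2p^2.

8+p+p^2

Apply the Euclidean algorithm:
  -4p^5+12p^4-28p^3+164p^2-48p+384 = (-2p^3+8p^2-6p+24)(2p^2+2p+16) + (0)
Last nonzero remainder: 2p^2+2p+16. Dividing through by 2 gives the monic gcd p^2+p+8.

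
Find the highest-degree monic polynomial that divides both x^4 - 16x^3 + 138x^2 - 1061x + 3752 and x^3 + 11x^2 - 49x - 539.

x - 7

Repeated division with remainder:
  x^4 - 16x^3 + 138x^2 - 1061x + 3752 = (x - 27)(x^3 + 11x^2 - 49x - 539) + (484x^2 - 1845x - 10801)
  x^3 + 11x^2 - 49x - 539 = ((1/484)x + 7169/234256)(484x^2 - 1845x - 10801) + ((6975945/234256)x - 48831615/234256)
  484x^2 - 1845x - 10801 = ((113379904/6975945)x + 361457008/6975945)((6975945/234256)x - 48831615/234256) + (0)
Last nonzero remainder: (6975945/234256)x - 48831615/234256. Dividing through by 6975945/234256 gives the monic gcd x - 7.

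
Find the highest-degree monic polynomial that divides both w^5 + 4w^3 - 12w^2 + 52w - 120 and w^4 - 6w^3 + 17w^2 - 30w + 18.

Euclidean algorithm in ℚ[w]:
  w^5 + 4w^3 - 12w^2 + 52w - 120 = (w + 6)(w^4 - 6w^3 + 17w^2 - 30w + 18) + (23w^3 - 84w^2 + 214w - 228)
  w^4 - 6w^3 + 17w^2 - 30w + 18 = ((1/23)w - 54/529)(23w^3 - 84w^2 + 214w - 228) + (-(465/529)w^2 + (930/529)w - 2790/529)
  23w^3 - 84w^2 + 214w - 228 = (-(12167/465)w + 20102/465)(-(465/529)w^2 + (930/529)w - 2790/529) + (0)
Last nonzero remainder: -(465/529)w^2 + (930/529)w - 2790/529. Dividing through by -465/529 gives the monic gcd w^2 - 2w + 6.

w^2 - 2w + 6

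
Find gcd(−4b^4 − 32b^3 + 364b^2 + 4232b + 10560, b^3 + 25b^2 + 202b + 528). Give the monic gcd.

b^2 + 14b + 48

Euclidean algorithm in ℚ[b]:
  −4b^4 − 32b^3 + 364b^2 + 4232b + 10560 = (−4b + 68)(b^3 + 25b^2 + 202b + 528) + (−528b^2 − 7392b − 25344)
  b^3 + 25b^2 + 202b + 528 = (−(1/528)b − 1/48)(−528b^2 − 7392b − 25344) + (0)
Last nonzero remainder: −528b^2 − 7392b − 25344. Dividing through by −528 gives the monic gcd b^2 + 14b + 48.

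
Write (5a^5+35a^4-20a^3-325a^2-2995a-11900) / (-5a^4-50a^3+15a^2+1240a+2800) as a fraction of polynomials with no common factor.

(-a^2-a-17)/(a+4)

Apply the Euclidean algorithm:
  5a^5+35a^4-20a^3-325a^2-2995a-11900 = (-a+3)(-5a^4-50a^3+15a^2+1240a+2800) + (145a^3+870a^2-3915a-20300)
  -5a^4-50a^3+15a^2+1240a+2800 = (-(1/29)a-4/29)(145a^3+870a^2-3915a-20300) + (0)
Last nonzero remainder: 145a^3+870a^2-3915a-20300. Dividing through by 145 gives the monic gcd a^3+6a^2-27a-140.
Cancel a^3+6a^2-27a-140 from numerator and denominator to get the reduced form.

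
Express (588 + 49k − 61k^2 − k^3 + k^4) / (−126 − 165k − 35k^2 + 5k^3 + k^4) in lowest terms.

(28 − 11k + k^2)/(−6 − 5k + k^2)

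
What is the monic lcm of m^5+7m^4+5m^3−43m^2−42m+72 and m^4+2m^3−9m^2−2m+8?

m^6+8m^5+12m^4−38m^3−85m^2+30m+72

Apply the Euclidean algorithm:
  m^5+7m^4+5m^3−43m^2−42m+72 = (m+5)(m^4+2m^3−9m^2−2m+8) + (4m^3+4m^2−40m+32)
  m^4+2m^3−9m^2−2m+8 = ((1/4)m+1/4)(4m^3+4m^2−40m+32) + (0)
Last nonzero remainder: 4m^3+4m^2−40m+32. Dividing through by 4 gives the monic gcd m^3+m^2−10m+8.
Then lcm(f, g) = f·g / gcd(f, g); expanding and making the result monic gives the answer.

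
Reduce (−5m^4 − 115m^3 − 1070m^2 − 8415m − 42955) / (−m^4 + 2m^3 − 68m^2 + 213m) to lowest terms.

(5m^2 + 110m + 605)/(m^2 − 3m)

Apply the Euclidean algorithm:
  −5m^4 − 115m^3 − 1070m^2 − 8415m − 42955 = (5)(−m^4 + 2m^3 − 68m^2 + 213m) + (−125m^3 − 730m^2 − 9480m − 42955)
  −m^4 + 2m^3 − 68m^2 + 213m = ((1/125)m − 196/3125)(−125m^3 − 730m^2 − 9480m − 42955) + (−(23716/625)m^2 − (23716/625)m − 1683836/625)
  −125m^3 − 730m^2 − 9480m − 42955 = ((78125/23716)m + 3125/196)(−(23716/625)m^2 − (23716/625)m − 1683836/625) + (0)
Last nonzero remainder: −(23716/625)m^2 − (23716/625)m − 1683836/625. Dividing through by −23716/625 gives the monic gcd m^2 + m + 71.
Cancel m^2 + m + 71 from numerator and denominator to get the reduced form.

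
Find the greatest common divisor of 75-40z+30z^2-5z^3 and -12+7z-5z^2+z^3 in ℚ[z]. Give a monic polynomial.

Apply the Euclidean algorithm:
  -5z^3+30z^2-40z+75 = (-5)(z^3-5z^2+7z-12) + (5z^2-5z+15)
  z^3-5z^2+7z-12 = ((1/5)z-4/5)(5z^2-5z+15) + (0)
Last nonzero remainder: 5z^2-5z+15. Dividing through by 5 gives the monic gcd z^2-z+3.

3-z+z^2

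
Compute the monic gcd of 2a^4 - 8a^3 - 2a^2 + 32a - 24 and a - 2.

Repeated division with remainder:
  2a^4 - 8a^3 - 2a^2 + 32a - 24 = (2a^3 - 4a^2 - 10a + 12)(a - 2) + (0)
The last nonzero remainder a - 2 is already monic.

a - 2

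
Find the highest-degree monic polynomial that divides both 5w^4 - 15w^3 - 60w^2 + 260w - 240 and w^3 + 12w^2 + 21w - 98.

Repeated division with remainder:
  5w^4 - 15w^3 - 60w^2 + 260w - 240 = (5w - 75)(w^3 + 12w^2 + 21w - 98) + (735w^2 + 2325w - 7590)
  w^3 + 12w^2 + 21w - 98 = ((1/735)w + 433/36015)(735w^2 + 2325w - 7590) + ((8100/2401)w - 16200/2401)
  735w^2 + 2325w - 7590 = ((117649/540)w + 607453/540)((8100/2401)w - 16200/2401) + (0)
Last nonzero remainder: (8100/2401)w - 16200/2401. Dividing through by 8100/2401 gives the monic gcd w - 2.

w - 2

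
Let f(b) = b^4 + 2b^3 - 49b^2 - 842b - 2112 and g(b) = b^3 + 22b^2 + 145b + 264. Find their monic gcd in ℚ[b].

Apply the Euclidean algorithm:
  b^4 + 2b^3 - 49b^2 - 842b - 2112 = (b - 20)(b^3 + 22b^2 + 145b + 264) + (246b^2 + 1794b + 3168)
  b^3 + 22b^2 + 145b + 264 = ((1/246)b + 201/3362)(246b^2 + 1794b + 3168) + ((41800/1681)b + 125400/1681)
  246b^2 + 1794b + 3168 = ((206763/20900)b + 20172/475)((41800/1681)b + 125400/1681) + (0)
Last nonzero remainder: (41800/1681)b + 125400/1681. Dividing through by 41800/1681 gives the monic gcd b + 3.

b + 3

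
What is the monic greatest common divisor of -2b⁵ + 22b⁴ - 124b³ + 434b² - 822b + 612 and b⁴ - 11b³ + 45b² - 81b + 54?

b³ - 8b² + 21b - 18

Euclidean algorithm in ℚ[b]:
  -2b⁵ + 22b⁴ - 124b³ + 434b² - 822b + 612 = (-2b)(b⁴ - 11b³ + 45b² - 81b + 54) + (-34b³ + 272b² - 714b + 612)
  b⁴ - 11b³ + 45b² - 81b + 54 = (-(1/34)b + 3/34)(-34b³ + 272b² - 714b + 612) + (0)
Last nonzero remainder: -34b³ + 272b² - 714b + 612. Dividing through by -34 gives the monic gcd b³ - 8b² + 21b - 18.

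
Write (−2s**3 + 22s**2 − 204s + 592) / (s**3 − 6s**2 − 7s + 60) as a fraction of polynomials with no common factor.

By polynomial division,
  −2s**3 + 22s**2 − 204s + 592 = (−2)(s**3 − 6s**2 − 7s + 60) + (10s**2 − 218s + 712)
  s**3 − 6s**2 − 7s + 60 = ((1/10)s + 79/50)(10s**2 − 218s + 712) + ((6656/25)s − 26624/25)
  10s**2 − 218s + 712 = ((125/3328)s − 2225/3328)((6656/25)s − 26624/25) + (0)
Last nonzero remainder: (6656/25)s − 26624/25. Dividing through by 6656/25 gives the monic gcd s − 4.
Cancel s − 4 from numerator and denominator to get the reduced form.

(−2s**2 + 14s − 148)/(s**2 − 2s − 15)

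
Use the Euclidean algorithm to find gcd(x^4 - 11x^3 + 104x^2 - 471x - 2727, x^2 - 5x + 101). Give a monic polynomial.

Euclidean algorithm in ℚ[x]:
  x^4 - 11x^3 + 104x^2 - 471x - 2727 = (x^2 - 6x - 27)(x^2 - 5x + 101) + (0)
The last nonzero remainder x^2 - 5x + 101 is already monic.

x^2 - 5x + 101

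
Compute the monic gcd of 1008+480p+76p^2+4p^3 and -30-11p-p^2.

6+p

Euclidean algorithm in ℚ[p]:
  4p^3+76p^2+480p+1008 = (-4p-32)(-p^2-11p-30) + (8p+48)
  -p^2-11p-30 = (-(1/8)p-5/8)(8p+48) + (0)
Last nonzero remainder: 8p+48. Dividing through by 8 gives the monic gcd p+6.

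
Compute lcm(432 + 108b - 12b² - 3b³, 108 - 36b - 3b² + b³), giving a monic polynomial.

Repeated division with remainder:
  -3b³ - 12b² + 108b + 432 = (-3)(b³ - 3b² - 36b + 108) + (-21b² + 756)
  b³ - 3b² - 36b + 108 = (-(1/21)b + 1/7)(-21b² + 756) + (0)
Last nonzero remainder: -21b² + 756. Dividing through by -21 gives the monic gcd b² - 36.
Then lcm(f, g) = f·g / gcd(f, g); expanding and making the result monic gives the answer.

432 - 36b - 48b² + b³ + b⁴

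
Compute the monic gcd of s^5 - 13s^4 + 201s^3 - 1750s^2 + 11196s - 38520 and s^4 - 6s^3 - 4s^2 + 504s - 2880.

s^3 - 14s^2 + 108s - 360

By polynomial division,
  s^5 - 13s^4 + 201s^3 - 1750s^2 + 11196s - 38520 = (s - 7)(s^4 - 6s^3 - 4s^2 + 504s - 2880) + (163s^3 - 2282s^2 + 17604s - 58680)
  s^4 - 6s^3 - 4s^2 + 504s - 2880 = ((1/163)s + 8/163)(163s^3 - 2282s^2 + 17604s - 58680) + (0)
Last nonzero remainder: 163s^3 - 2282s^2 + 17604s - 58680. Dividing through by 163 gives the monic gcd s^3 - 14s^2 + 108s - 360.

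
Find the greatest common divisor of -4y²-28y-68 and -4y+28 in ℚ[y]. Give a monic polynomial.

1

Euclidean algorithm in ℚ[y]:
  -4y²-28y-68 = (y+14)(-4y+28) + (-460)
  -4y+28 = ((1/115)y-7/115)(-460) + (0)
The last nonzero remainder is the constant -460, so the polynomials are coprime and gcd = 1.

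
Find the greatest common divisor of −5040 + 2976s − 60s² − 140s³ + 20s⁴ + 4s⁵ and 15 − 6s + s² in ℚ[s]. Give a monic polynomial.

By polynomial division,
  4s⁵ + 20s⁴ − 140s³ − 60s² + 2976s − 5040 = (4s³ + 44s² + 64s − 336)(s² − 6s + 15) + (0)
The last nonzero remainder s² − 6s + 15 is already monic.

15 − 6s + s²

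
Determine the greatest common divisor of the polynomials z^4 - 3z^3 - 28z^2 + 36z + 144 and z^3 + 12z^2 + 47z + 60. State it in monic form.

Repeated division with remainder:
  z^4 - 3z^3 - 28z^2 + 36z + 144 = (z - 15)(z^3 + 12z^2 + 47z + 60) + (105z^2 + 681z + 1044)
  z^3 + 12z^2 + 47z + 60 = ((1/105)z + 193/3675)(105z^2 + 681z + 1044) + ((1584/1225)z + 6336/1225)
  105z^2 + 681z + 1044 = ((42875/528)z + 35525/176)((1584/1225)z + 6336/1225) + (0)
Last nonzero remainder: (1584/1225)z + 6336/1225. Dividing through by 1584/1225 gives the monic gcd z + 4.

z + 4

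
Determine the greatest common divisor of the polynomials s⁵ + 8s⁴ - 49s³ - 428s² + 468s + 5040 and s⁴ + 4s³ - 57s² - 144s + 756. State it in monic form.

s³ + 7s² - 36s - 252

Apply the Euclidean algorithm:
  s⁵ + 8s⁴ - 49s³ - 428s² + 468s + 5040 = (s + 4)(s⁴ + 4s³ - 57s² - 144s + 756) + (-8s³ - 56s² + 288s + 2016)
  s⁴ + 4s³ - 57s² - 144s + 756 = (-(1/8)s + 3/8)(-8s³ - 56s² + 288s + 2016) + (0)
Last nonzero remainder: -8s³ - 56s² + 288s + 2016. Dividing through by -8 gives the monic gcd s³ + 7s² - 36s - 252.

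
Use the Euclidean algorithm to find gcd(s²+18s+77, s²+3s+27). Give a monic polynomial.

1

By polynomial division,
  s²+18s+77 = (s²+3s+27) + (15s+50)
  s²+3s+27 = ((1/15)s-1/45)(15s+50) + (253/9)
  15s+50 = ((135/253)s+450/253)(253/9) + (0)
The last nonzero remainder is the constant 253/9, so the polynomials are coprime and gcd = 1.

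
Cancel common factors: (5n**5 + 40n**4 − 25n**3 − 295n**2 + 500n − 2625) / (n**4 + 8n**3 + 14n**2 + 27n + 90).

By polynomial division,
  5n**5 + 40n**4 − 25n**3 − 295n**2 + 500n − 2625 = (5n)(n**4 + 8n**3 + 14n**2 + 27n + 90) + (−95n**3 − 430n**2 + 50n − 2625)
  n**4 + 8n**3 + 14n**2 + 27n + 90 = (−(1/95)n − 66/1805)(−95n**3 − 430n**2 + 50n − 2625) + (−(432/361)n**2 + (432/361)n − 2160/361)
  −95n**3 − 430n**2 + 50n − 2625 = ((34295/432)n + 63175/144)(−(432/361)n**2 + (432/361)n − 2160/361) + (0)
Last nonzero remainder: −(432/361)n**2 + (432/361)n − 2160/361. Dividing through by −432/361 gives the monic gcd n**2 − n + 5.
Cancel n**2 − n + 5 from numerator and denominator to get the reduced form.

(5n**3 + 45n**2 − 5n − 525)/(n**2 + 9n + 18)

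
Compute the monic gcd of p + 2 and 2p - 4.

1

By polynomial division,
  p + 2 = (1/2)(2p - 4) + (4)
  2p - 4 = ((1/2)p - 1)(4) + (0)
The last nonzero remainder is the constant 4, so the polynomials are coprime and gcd = 1.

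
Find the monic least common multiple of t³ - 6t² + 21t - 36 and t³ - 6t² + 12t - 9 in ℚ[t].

t⁵ - 9t⁴ + 42t³ - 117t² + 171t - 108

Apply the Euclidean algorithm:
  t³ - 6t² + 21t - 36 = (t³ - 6t² + 12t - 9) + (9t - 27)
  t³ - 6t² + 12t - 9 = ((1/9)t² - (1/3)t + 1/3)(9t - 27) + (0)
Last nonzero remainder: 9t - 27. Dividing through by 9 gives the monic gcd t - 3.
Then lcm(f, g) = f·g / gcd(f, g); expanding and making the result monic gives the answer.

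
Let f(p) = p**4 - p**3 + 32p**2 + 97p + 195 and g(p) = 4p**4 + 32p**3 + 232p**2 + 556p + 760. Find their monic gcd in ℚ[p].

p**2 + 3p + 5

Apply the Euclidean algorithm:
  p**4 - p**3 + 32p**2 + 97p + 195 = (1/4)(4p**4 + 32p**3 + 232p**2 + 556p + 760) + (-9p**3 - 26p**2 - 42p + 5)
  4p**4 + 32p**3 + 232p**2 + 556p + 760 = (-(4/9)p - 184/81)(-9p**3 - 26p**2 - 42p + 5) + ((12496/81)p**2 + (12496/27)p + 62480/81)
  -9p**3 - 26p**2 - 42p + 5 = (-(729/12496)p + 81/12496)((12496/81)p**2 + (12496/27)p + 62480/81) + (0)
Last nonzero remainder: (12496/81)p**2 + (12496/27)p + 62480/81. Dividing through by 12496/81 gives the monic gcd p**2 + 3p + 5.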